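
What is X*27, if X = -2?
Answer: -54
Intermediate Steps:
X*27 = -2*27 = -54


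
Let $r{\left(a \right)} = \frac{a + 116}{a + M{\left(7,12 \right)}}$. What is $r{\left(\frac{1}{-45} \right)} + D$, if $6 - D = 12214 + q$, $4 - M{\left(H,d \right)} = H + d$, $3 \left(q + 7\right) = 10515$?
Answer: $- \frac{10622475}{676} \approx -15714.0$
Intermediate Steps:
$q = 3498$ ($q = -7 + \frac{1}{3} \cdot 10515 = -7 + 3505 = 3498$)
$M{\left(H,d \right)} = 4 - H - d$ ($M{\left(H,d \right)} = 4 - \left(H + d\right) = 4 - H - d$)
$r{\left(a \right)} = \frac{116 + a}{-15 + a}$ ($r{\left(a \right)} = \frac{a + 116}{a - 15} = \frac{116 + a}{a - 15} = \frac{116 + a}{-15 + a}$)
$D = -15706$ ($D = 6 - \left(12214 + 3498\right) = 6 - 15712 = -15706$)
$r{\left(\frac{1}{-45} \right)} + D = \frac{116 + \frac{1}{-45}}{-15 + \frac{1}{-45}} - 15706 = \frac{116 - \frac{1}{45}}{-15 - \frac{1}{45}} - 15706 = \frac{1}{- \frac{676}{45}} \cdot \frac{5219}{45} - 15706 = \left(- \frac{45}{676}\right) \frac{5219}{45} - 15706 = - \frac{5219}{676} - 15706 = - \frac{10622475}{676}$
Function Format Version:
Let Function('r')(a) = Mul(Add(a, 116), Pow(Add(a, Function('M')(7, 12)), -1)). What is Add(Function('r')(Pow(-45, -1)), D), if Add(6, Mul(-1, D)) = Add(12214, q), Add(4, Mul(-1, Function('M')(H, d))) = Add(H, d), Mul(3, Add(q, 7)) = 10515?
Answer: Rational(-10622475, 676) ≈ -15714.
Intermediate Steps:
q = 3498 (q = Add(-7, Mul(Rational(1, 3), 10515)) = Add(-7, 3505) = 3498)
Function('M')(H, d) = Add(4, Mul(-1, H), Mul(-1, d)) (Function('M')(H, d) = Add(4, Mul(-1, Add(H, d))) = Add(4, Add(Mul(-1, H), Mul(-1, d))) = Add(4, Mul(-1, H), Mul(-1, d)))
Function('r')(a) = Mul(Pow(Add(-15, a), -1), Add(116, a)) (Function('r')(a) = Mul(Add(a, 116), Pow(Add(a, Add(4, Mul(-1, 7), Mul(-1, 12))), -1)) = Mul(Add(116, a), Pow(Add(a, Add(4, -7, -12)), -1)) = Mul(Add(116, a), Pow(Add(a, -15), -1)) = Mul(Add(116, a), Pow(Add(-15, a), -1)) = Mul(Pow(Add(-15, a), -1), Add(116, a)))
D = -15706 (D = Add(6, Mul(-1, Add(12214, 3498))) = Add(6, Mul(-1, 15712)) = Add(6, -15712) = -15706)
Add(Function('r')(Pow(-45, -1)), D) = Add(Mul(Pow(Add(-15, Pow(-45, -1)), -1), Add(116, Pow(-45, -1))), -15706) = Add(Mul(Pow(Add(-15, Rational(-1, 45)), -1), Add(116, Rational(-1, 45))), -15706) = Add(Mul(Pow(Rational(-676, 45), -1), Rational(5219, 45)), -15706) = Add(Mul(Rational(-45, 676), Rational(5219, 45)), -15706) = Add(Rational(-5219, 676), -15706) = Rational(-10622475, 676)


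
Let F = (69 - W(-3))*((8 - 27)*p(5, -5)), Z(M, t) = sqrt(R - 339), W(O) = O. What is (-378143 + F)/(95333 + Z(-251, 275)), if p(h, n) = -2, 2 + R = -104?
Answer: -35788675531/9088381334 + 375407*I*sqrt(445)/9088381334 ≈ -3.9379 + 0.00087136*I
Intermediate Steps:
R = -106 (R = -2 - 104 = -106)
Z(M, t) = I*sqrt(445) (Z(M, t) = sqrt(-106 - 339) = sqrt(-445) = I*sqrt(445))
F = 2736 (F = (69 - 1*(-3))*((8 - 27)*(-2)) = (69 + 3)*(-19*(-2)) = 72*38 = 2736)
(-378143 + F)/(95333 + Z(-251, 275)) = (-378143 + 2736)/(95333 + I*sqrt(445)) = -375407/(95333 + I*sqrt(445))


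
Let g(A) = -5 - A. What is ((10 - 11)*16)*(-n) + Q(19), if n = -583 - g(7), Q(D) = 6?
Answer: -9130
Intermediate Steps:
n = -571 (n = -583 - (-5 - 1*7) = -583 - (-5 - 7) = -583 - 1*(-12) = -583 + 12 = -571)
((10 - 11)*16)*(-n) + Q(19) = ((10 - 11)*16)*(-1*(-571)) + 6 = -1*16*571 + 6 = -16*571 + 6 = -9136 + 6 = -9130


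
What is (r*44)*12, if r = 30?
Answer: 15840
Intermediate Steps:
(r*44)*12 = (30*44)*12 = 1320*12 = 15840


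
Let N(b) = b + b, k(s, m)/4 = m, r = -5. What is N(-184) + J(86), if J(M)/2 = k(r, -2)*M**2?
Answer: -118704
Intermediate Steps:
k(s, m) = 4*m
J(M) = -16*M**2 (J(M) = 2*((4*(-2))*M**2) = 2*(-8*M**2) = -16*M**2)
N(b) = 2*b
N(-184) + J(86) = 2*(-184) - 16*86**2 = -368 - 16*7396 = -368 - 118336 = -118704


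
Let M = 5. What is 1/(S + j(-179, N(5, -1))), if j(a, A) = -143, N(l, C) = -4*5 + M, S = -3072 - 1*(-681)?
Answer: -1/2534 ≈ -0.00039463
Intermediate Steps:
S = -2391 (S = -3072 + 681 = -2391)
N(l, C) = -15 (N(l, C) = -4*5 + 5 = -20 + 5 = -15)
1/(S + j(-179, N(5, -1))) = 1/(-2391 - 143) = 1/(-2534) = -1/2534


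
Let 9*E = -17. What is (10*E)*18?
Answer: -340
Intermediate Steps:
E = -17/9 (E = (1/9)*(-17) = -17/9 ≈ -1.8889)
(10*E)*18 = (10*(-17/9))*18 = -170/9*18 = -340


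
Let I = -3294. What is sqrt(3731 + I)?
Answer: sqrt(437) ≈ 20.905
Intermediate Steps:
sqrt(3731 + I) = sqrt(3731 - 3294) = sqrt(437)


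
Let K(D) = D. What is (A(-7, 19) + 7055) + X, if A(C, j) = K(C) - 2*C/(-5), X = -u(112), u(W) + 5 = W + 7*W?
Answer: 30771/5 ≈ 6154.2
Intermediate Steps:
u(W) = -5 + 8*W (u(W) = -5 + (W + 7*W) = -5 + 8*W)
X = -891 (X = -(-5 + 8*112) = -(-5 + 896) = -1*891 = -891)
A(C, j) = 7*C/5 (A(C, j) = C - 2*C/(-5) = C - 2*C*(-1)/5 = C - (-2)*C/5 = C + 2*C/5 = 7*C/5)
(A(-7, 19) + 7055) + X = ((7/5)*(-7) + 7055) - 891 = (-49/5 + 7055) - 891 = 35226/5 - 891 = 30771/5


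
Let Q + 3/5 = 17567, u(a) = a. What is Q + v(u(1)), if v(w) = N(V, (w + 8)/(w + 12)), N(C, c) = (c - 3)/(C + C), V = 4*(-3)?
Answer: 4567289/260 ≈ 17567.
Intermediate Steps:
Q = 87832/5 (Q = -⅗ + 17567 = 87832/5 ≈ 17566.)
V = -12
N(C, c) = (-3 + c)/(2*C) (N(C, c) = (-3 + c)/((2*C)) = (-3 + c)*(1/(2*C)) = (-3 + c)/(2*C))
v(w) = ⅛ - (8 + w)/(24*(12 + w)) (v(w) = (½)*(-3 + (w + 8)/(w + 12))/(-12) = (½)*(-1/12)*(-3 + (8 + w)/(12 + w)) = ⅛ - (8 + w)/(24*(12 + w)))
Q + v(u(1)) = 87832/5 + (14 + 1)/(12*(12 + 1)) = 87832/5 + (1/12)*15/13 = 87832/5 + (1/12)*(1/13)*15 = 87832/5 + 5/52 = 4567289/260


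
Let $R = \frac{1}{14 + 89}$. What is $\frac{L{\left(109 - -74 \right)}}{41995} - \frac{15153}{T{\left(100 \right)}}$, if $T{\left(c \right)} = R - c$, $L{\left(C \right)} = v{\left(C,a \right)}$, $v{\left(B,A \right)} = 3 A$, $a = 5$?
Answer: $\frac{4369615246}{28833767} \approx 151.55$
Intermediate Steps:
$R = \frac{1}{103} \approx 0.0097087$
$L{\left(C \right)} = 15$ ($L{\left(C \right)} = 3 \cdot 5 = 15$)
$T{\left(c \right)} = \frac{1}{103} - c$
$\frac{L{\left(109 - -74 \right)}}{41995} - \frac{15153}{T{\left(100 \right)}} = \frac{15}{41995} - \frac{15153}{\frac{1}{103} - 100} = 15 \cdot \frac{1}{41995} - \frac{15153}{\frac{1}{103} - 100} = \frac{3}{8399} - \frac{15153}{- \frac{10299}{103}} = \frac{3}{8399} - - \frac{520253}{3433} = \frac{3}{8399} + \frac{520253}{3433} = \frac{4369615246}{28833767}$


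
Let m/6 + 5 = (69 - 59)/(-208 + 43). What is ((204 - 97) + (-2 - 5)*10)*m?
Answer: -12358/11 ≈ -1123.5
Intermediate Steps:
m = -334/11 (m = -30 + 6*((69 - 59)/(-208 + 43)) = -30 + 6*(10/(-165)) = -30 + 6*(10*(-1/165)) = -30 + 6*(-2/33) = -30 - 4/11 = -334/11 ≈ -30.364)
((204 - 97) + (-2 - 5)*10)*m = ((204 - 97) + (-2 - 5)*10)*(-334/11) = (107 - 7*10)*(-334/11) = (107 - 70)*(-334/11) = 37*(-334/11) = -12358/11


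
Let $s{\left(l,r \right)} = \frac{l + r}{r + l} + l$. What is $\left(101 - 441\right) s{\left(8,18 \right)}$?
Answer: $-3060$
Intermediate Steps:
$s{\left(l,r \right)} = 1 + l$ ($s{\left(l,r \right)} = \frac{l + r}{l + r} + l = 1 + l$)
$\left(101 - 441\right) s{\left(8,18 \right)} = \left(101 - 441\right) \left(1 + 8\right) = \left(-340\right) 9 = -3060$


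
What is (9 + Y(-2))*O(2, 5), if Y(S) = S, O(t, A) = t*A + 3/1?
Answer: 91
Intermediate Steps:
O(t, A) = 3 + A*t (O(t, A) = A*t + 3*1 = A*t + 3 = 3 + A*t)
(9 + Y(-2))*O(2, 5) = (9 - 2)*(3 + 5*2) = 7*(3 + 10) = 7*13 = 91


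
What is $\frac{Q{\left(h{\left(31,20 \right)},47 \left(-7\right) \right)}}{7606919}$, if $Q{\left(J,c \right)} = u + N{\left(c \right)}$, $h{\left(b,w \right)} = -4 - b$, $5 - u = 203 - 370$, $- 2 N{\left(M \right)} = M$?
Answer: $\frac{1}{22606} \approx 4.4236 \cdot 10^{-5}$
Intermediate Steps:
$N{\left(M \right)} = - \frac{M}{2}$
$u = 172$ ($u = 5 - \left(203 - 370\right) = 5 - -167 = 5 + 167 = 172$)
$Q{\left(J,c \right)} = 172 - \frac{c}{2}$
$\frac{Q{\left(h{\left(31,20 \right)},47 \left(-7\right) \right)}}{7606919} = \frac{172 - \frac{47 \left(-7\right)}{2}}{7606919} = \left(172 - - \frac{329}{2}\right) \frac{1}{7606919} = \left(172 + \frac{329}{2}\right) \frac{1}{7606919} = \frac{673}{2} \cdot \frac{1}{7606919} = \frac{1}{22606}$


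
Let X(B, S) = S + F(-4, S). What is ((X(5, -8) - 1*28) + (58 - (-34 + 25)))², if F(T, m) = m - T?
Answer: 729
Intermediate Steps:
X(B, S) = 4 + 2*S (X(B, S) = S + (S - 1*(-4)) = S + (S + 4) = S + (4 + S) = 4 + 2*S)
((X(5, -8) - 1*28) + (58 - (-34 + 25)))² = (((4 + 2*(-8)) - 1*28) + (58 - (-34 + 25)))² = (((4 - 16) - 28) + (58 - 1*(-9)))² = ((-12 - 28) + (58 + 9))² = (-40 + 67)² = 27² = 729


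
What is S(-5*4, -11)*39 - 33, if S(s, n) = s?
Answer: -813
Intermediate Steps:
S(-5*4, -11)*39 - 33 = -5*4*39 - 33 = -20*39 - 33 = -780 - 33 = -813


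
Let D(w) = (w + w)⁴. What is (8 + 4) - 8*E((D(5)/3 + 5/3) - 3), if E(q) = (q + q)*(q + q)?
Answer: -355271156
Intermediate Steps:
D(w) = 16*w⁴ (D(w) = (2*w)⁴ = 16*w⁴)
E(q) = 4*q² (E(q) = (2*q)*(2*q) = 4*q²)
(8 + 4) - 8*E((D(5)/3 + 5/3) - 3) = (8 + 4) - 32*(((16*5⁴)/3 + 5/3) - 3)² = 12 - 32*(((16*625)*(⅓) + 5*(⅓)) - 3)² = 12 - 32*((10000*(⅓) + 5/3) - 3)² = 12 - 32*((10000/3 + 5/3) - 3)² = 12 - 32*(3335 - 3)² = 12 - 32*3332² = 12 - 32*11102224 = 12 - 8*44408896 = 12 - 355271168 = -355271156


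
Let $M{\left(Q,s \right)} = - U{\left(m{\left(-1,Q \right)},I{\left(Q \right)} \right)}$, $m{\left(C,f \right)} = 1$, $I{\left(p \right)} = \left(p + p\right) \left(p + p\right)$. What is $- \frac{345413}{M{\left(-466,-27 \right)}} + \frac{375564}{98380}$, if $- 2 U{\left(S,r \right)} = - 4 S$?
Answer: $\frac{8495620517}{49190} \approx 1.7271 \cdot 10^{5}$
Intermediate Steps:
$I{\left(p \right)} = 4 p^{2}$ ($I{\left(p \right)} = 2 p 2 p = 4 p^{2}$)
$U{\left(S,r \right)} = 2 S$ ($U{\left(S,r \right)} = - \frac{\left(-4\right) S}{2} = 2 S$)
$M{\left(Q,s \right)} = -2$ ($M{\left(Q,s \right)} = - 2 \cdot 1 = \left(-1\right) 2 = -2$)
$- \frac{345413}{M{\left(-466,-27 \right)}} + \frac{375564}{98380} = - \frac{345413}{-2} + \frac{375564}{98380} = \left(-345413\right) \left(- \frac{1}{2}\right) + 375564 \cdot \frac{1}{98380} = \frac{345413}{2} + \frac{93891}{24595} = \frac{8495620517}{49190}$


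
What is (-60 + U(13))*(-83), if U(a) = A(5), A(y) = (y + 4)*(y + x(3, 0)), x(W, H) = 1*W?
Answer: -996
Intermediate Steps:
x(W, H) = W
A(y) = (3 + y)*(4 + y) (A(y) = (y + 4)*(y + 3) = (4 + y)*(3 + y) = (3 + y)*(4 + y))
U(a) = 72 (U(a) = 12 + 5² + 7*5 = 12 + 25 + 35 = 72)
(-60 + U(13))*(-83) = (-60 + 72)*(-83) = 12*(-83) = -996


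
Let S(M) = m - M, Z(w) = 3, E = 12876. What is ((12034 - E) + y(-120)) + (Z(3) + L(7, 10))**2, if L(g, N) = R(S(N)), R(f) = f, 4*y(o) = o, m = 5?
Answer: -868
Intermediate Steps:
y(o) = o/4
S(M) = 5 - M
L(g, N) = 5 - N
((12034 - E) + y(-120)) + (Z(3) + L(7, 10))**2 = ((12034 - 1*12876) + (1/4)*(-120)) + (3 + (5 - 1*10))**2 = ((12034 - 12876) - 30) + (3 + (5 - 10))**2 = (-842 - 30) + (3 - 5)**2 = -872 + (-2)**2 = -872 + 4 = -868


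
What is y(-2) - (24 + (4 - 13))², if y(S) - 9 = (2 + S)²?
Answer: -216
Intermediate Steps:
y(S) = 9 + (2 + S)²
y(-2) - (24 + (4 - 13))² = (9 + (2 - 2)²) - (24 + (4 - 13))² = (9 + 0²) - (24 - 9)² = (9 + 0) - 1*15² = 9 - 1*225 = 9 - 225 = -216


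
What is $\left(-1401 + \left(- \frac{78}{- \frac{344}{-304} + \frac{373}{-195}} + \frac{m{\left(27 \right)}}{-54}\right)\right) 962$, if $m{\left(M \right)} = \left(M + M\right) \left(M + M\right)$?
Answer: $- \frac{7546904430}{5789} \approx -1.3037 \cdot 10^{6}$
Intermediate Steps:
$m{\left(M \right)} = 4 M^{2}$ ($m{\left(M \right)} = 2 M 2 M = 4 M^{2}$)
$\left(-1401 + \left(- \frac{78}{- \frac{344}{-304} + \frac{373}{-195}} + \frac{m{\left(27 \right)}}{-54}\right)\right) 962 = \left(-1401 - \left(\frac{78}{- \frac{344}{-304} + \frac{373}{-195}} - \frac{4 \cdot 27^{2}}{-54}\right)\right) 962 = \left(-1401 - \left(\frac{78}{\left(-344\right) \left(- \frac{1}{304}\right) + 373 \left(- \frac{1}{195}\right)} - 4 \cdot 729 \left(- \frac{1}{54}\right)\right)\right) 962 = \left(-1401 - \left(54 + \frac{78}{\frac{43}{38} - \frac{373}{195}}\right)\right) 962 = \left(-1401 - \left(54 + \frac{78}{- \frac{5789}{7410}}\right)\right) 962 = \left(-1401 - - \frac{265374}{5789}\right) 962 = \left(-1401 + \left(\frac{577980}{5789} - 54\right)\right) 962 = \left(-1401 + \frac{265374}{5789}\right) 962 = \left(- \frac{7845015}{5789}\right) 962 = - \frac{7546904430}{5789}$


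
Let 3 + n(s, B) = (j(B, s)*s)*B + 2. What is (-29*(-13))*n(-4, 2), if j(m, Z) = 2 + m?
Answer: -12441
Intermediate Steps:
n(s, B) = -1 + B*s*(2 + B) (n(s, B) = -3 + (((2 + B)*s)*B + 2) = -3 + ((s*(2 + B))*B + 2) = -3 + (B*s*(2 + B) + 2) = -3 + (2 + B*s*(2 + B)) = -1 + B*s*(2 + B))
(-29*(-13))*n(-4, 2) = (-29*(-13))*(-1 + 2*(-4)*(2 + 2)) = 377*(-1 + 2*(-4)*4) = 377*(-1 - 32) = 377*(-33) = -12441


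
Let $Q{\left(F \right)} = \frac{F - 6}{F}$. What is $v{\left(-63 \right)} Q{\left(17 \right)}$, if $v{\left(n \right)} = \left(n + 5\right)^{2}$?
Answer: $\frac{37004}{17} \approx 2176.7$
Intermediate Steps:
$Q{\left(F \right)} = \frac{-6 + F}{F}$ ($Q{\left(F \right)} = \frac{F - 6}{F} = \frac{-6 + F}{F}$)
$v{\left(n \right)} = \left(5 + n\right)^{2}$
$v{\left(-63 \right)} Q{\left(17 \right)} = \left(5 - 63\right)^{2} \frac{-6 + 17}{17} = \left(-58\right)^{2} \cdot \frac{1}{17} \cdot 11 = 3364 \cdot \frac{11}{17} = \frac{37004}{17}$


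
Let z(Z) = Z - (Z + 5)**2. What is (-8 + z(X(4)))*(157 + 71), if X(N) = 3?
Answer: -15732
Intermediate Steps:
z(Z) = Z - (5 + Z)**2
(-8 + z(X(4)))*(157 + 71) = (-8 + (3 - (5 + 3)**2))*(157 + 71) = (-8 + (3 - 1*8**2))*228 = (-8 + (3 - 1*64))*228 = (-8 + (3 - 64))*228 = (-8 - 61)*228 = -69*228 = -15732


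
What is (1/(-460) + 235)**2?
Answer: 11685393801/211600 ≈ 55224.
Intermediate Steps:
(1/(-460) + 235)**2 = (-1/460 + 235)**2 = (108099/460)**2 = 11685393801/211600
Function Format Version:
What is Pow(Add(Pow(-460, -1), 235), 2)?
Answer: Rational(11685393801, 211600) ≈ 55224.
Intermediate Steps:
Pow(Add(Pow(-460, -1), 235), 2) = Pow(Add(Rational(-1, 460), 235), 2) = Pow(Rational(108099, 460), 2) = Rational(11685393801, 211600)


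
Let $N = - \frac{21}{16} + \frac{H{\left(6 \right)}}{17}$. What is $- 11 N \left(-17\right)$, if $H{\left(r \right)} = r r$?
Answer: $\frac{2409}{16} \approx 150.56$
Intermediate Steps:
$H{\left(r \right)} = r^{2}$
$N = \frac{219}{272}$ ($N = - \frac{21}{16} + \frac{6^{2}}{17} = \left(-21\right) \frac{1}{16} + 36 \cdot \frac{1}{17} = - \frac{21}{16} + \frac{36}{17} = \frac{219}{272} \approx 0.80515$)
$- 11 N \left(-17\right) = \left(-11\right) \frac{219}{272} \left(-17\right) = \left(- \frac{2409}{272}\right) \left(-17\right) = \frac{2409}{16}$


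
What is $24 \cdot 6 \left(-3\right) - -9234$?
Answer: $8802$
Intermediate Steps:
$24 \cdot 6 \left(-3\right) - -9234 = 144 \left(-3\right) + \left(-72 + 9306\right) = -432 + 9234 = 8802$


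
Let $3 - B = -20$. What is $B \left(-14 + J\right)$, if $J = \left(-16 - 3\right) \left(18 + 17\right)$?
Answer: $-15617$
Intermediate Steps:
$B = 23$ ($B = 3 - -20 = 3 + 20 = 23$)
$J = -665$ ($J = \left(-19\right) 35 = -665$)
$B \left(-14 + J\right) = 23 \left(-14 - 665\right) = 23 \left(-679\right) = -15617$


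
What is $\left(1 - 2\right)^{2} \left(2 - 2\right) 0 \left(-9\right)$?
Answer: $0$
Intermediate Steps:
$\left(1 - 2\right)^{2} \left(2 - 2\right) 0 \left(-9\right) = \left(-1\right)^{2} \cdot 0 \cdot 0 \left(-9\right) = 1 \cdot 0 \left(-9\right) = 0 \left(-9\right) = 0$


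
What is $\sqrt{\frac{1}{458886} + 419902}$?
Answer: $\frac{\sqrt{88421435135401278}}{458886} \approx 648.0$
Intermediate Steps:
$\sqrt{\frac{1}{458886} + 419902} = \sqrt{\frac{192687149173}{458886}} = \frac{\sqrt{88421435135401278}}{458886}$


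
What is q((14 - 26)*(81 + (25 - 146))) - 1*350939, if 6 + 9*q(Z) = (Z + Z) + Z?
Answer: -1052339/3 ≈ -3.5078e+5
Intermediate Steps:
q(Z) = -2/3 + Z/3 (q(Z) = -2/3 + ((Z + Z) + Z)/9 = -2/3 + (2*Z + Z)/9 = -2/3 + (3*Z)/9 = -2/3 + Z/3)
q((14 - 26)*(81 + (25 - 146))) - 1*350939 = (-2/3 + ((14 - 26)*(81 + (25 - 146)))/3) - 1*350939 = (-2/3 + (-12*(81 - 121))/3) - 350939 = (-2/3 + (-12*(-40))/3) - 350939 = (-2/3 + (1/3)*480) - 350939 = (-2/3 + 160) - 350939 = 478/3 - 350939 = -1052339/3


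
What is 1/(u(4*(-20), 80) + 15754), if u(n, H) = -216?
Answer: 1/15538 ≈ 6.4358e-5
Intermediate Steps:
1/(u(4*(-20), 80) + 15754) = 1/(-216 + 15754) = 1/15538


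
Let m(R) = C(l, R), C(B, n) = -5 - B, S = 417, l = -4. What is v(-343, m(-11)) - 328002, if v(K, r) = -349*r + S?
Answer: -327236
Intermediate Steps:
m(R) = -1 (m(R) = -5 - 1*(-4) = -5 + 4 = -1)
v(K, r) = 417 - 349*r (v(K, r) = -349*r + 417 = 417 - 349*r)
v(-343, m(-11)) - 328002 = (417 - 349*(-1)) - 328002 = (417 + 349) - 328002 = 766 - 328002 = -327236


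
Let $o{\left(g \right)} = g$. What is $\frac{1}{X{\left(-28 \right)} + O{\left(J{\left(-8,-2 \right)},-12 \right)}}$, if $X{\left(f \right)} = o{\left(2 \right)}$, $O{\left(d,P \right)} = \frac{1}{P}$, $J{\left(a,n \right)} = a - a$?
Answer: $\frac{12}{23} \approx 0.52174$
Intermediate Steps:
$J{\left(a,n \right)} = 0$
$X{\left(f \right)} = 2$
$\frac{1}{X{\left(-28 \right)} + O{\left(J{\left(-8,-2 \right)},-12 \right)}} = \frac{1}{2 + \frac{1}{-12}} = \frac{1}{2 - \frac{1}{12}} = \frac{1}{\frac{23}{12}} = \frac{12}{23}$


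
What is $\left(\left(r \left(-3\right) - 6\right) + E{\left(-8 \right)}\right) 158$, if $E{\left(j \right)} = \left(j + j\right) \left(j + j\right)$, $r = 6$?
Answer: $36656$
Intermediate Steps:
$E{\left(j \right)} = 4 j^{2}$ ($E{\left(j \right)} = 2 j 2 j = 4 j^{2}$)
$\left(\left(r \left(-3\right) - 6\right) + E{\left(-8 \right)}\right) 158 = \left(\left(6 \left(-3\right) - 6\right) + 4 \left(-8\right)^{2}\right) 158 = \left(\left(-18 - 6\right) + 4 \cdot 64\right) 158 = \left(-24 + 256\right) 158 = 232 \cdot 158 = 36656$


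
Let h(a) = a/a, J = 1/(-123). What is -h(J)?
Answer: -1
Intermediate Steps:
J = -1/123 ≈ -0.0081301
h(a) = 1
-h(J) = -1*1 = -1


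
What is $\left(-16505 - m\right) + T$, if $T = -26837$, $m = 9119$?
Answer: $-52461$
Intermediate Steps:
$\left(-16505 - m\right) + T = \left(-16505 - 9119\right) - 26837 = -25624 - 26837 = -52461$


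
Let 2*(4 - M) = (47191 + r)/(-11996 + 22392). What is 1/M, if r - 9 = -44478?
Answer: 10396/40223 ≈ 0.25846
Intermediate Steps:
r = -44469 (r = 9 - 44478 = -44469)
M = 40223/10396 (M = 4 - (47191 - 44469)/(2*(-11996 + 22392)) = 4 - 1361/10396 = 40223/10396 ≈ 3.8691)
1/M = 1/(40223/10396) = 10396/40223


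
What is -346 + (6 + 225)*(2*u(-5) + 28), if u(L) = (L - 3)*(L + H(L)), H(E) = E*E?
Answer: -67798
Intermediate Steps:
H(E) = E²
u(L) = (-3 + L)*(L + L²) (u(L) = (L - 3)*(L + L²) = (-3 + L)*(L + L²))
-346 + (6 + 225)*(2*u(-5) + 28) = -346 + (6 + 225)*(2*(-5*(-3 + (-5)² - 2*(-5))) + 28) = -346 + 231*(2*(-5*(-3 + 25 + 10)) + 28) = -346 + 231*(2*(-5*32) + 28) = -346 + 231*(2*(-160) + 28) = -346 + 231*(-320 + 28) = -346 + 231*(-292) = -346 - 67452 = -67798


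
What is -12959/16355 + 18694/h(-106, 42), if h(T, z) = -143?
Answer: -23661039/179905 ≈ -131.52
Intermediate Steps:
-12959/16355 + 18694/h(-106, 42) = -12959/16355 + 18694/(-143) = -12959*1/16355 + 18694*(-1/143) = -12959/16355 - 1438/11 = -23661039/179905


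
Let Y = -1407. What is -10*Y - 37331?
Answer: -23261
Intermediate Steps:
-10*Y - 37331 = -10*(-1407) - 37331 = 14070 - 37331 = -23261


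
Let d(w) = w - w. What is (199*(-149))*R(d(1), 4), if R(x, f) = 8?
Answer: -237208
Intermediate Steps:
d(w) = 0
(199*(-149))*R(d(1), 4) = (199*(-149))*8 = -29651*8 = -237208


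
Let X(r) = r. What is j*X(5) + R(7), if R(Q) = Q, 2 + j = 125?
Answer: 622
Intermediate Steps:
j = 123 (j = -2 + 125 = 123)
j*X(5) + R(7) = 123*5 + 7 = 615 + 7 = 622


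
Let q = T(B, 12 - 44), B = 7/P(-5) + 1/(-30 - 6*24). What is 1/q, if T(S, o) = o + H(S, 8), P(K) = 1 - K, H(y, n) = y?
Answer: -864/26641 ≈ -0.032431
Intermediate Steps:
B = 1007/864 (B = 7/(1 - 1*(-5)) + 1/(-30 - 6*24) = 7/(1 + 5) + (1/24)/(-36) = 7/6 - 1/36*1/24 = 7*(⅙) - 1/864 = 7/6 - 1/864 = 1007/864 ≈ 1.1655)
T(S, o) = S + o (T(S, o) = o + S = S + o)
q = -26641/864 (q = 1007/864 + (12 - 44) = 1007/864 - 32 = -26641/864 ≈ -30.835)
1/q = 1/(-26641/864) = -864/26641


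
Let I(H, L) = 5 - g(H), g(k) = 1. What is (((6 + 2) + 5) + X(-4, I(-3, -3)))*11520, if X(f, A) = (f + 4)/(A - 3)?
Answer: 149760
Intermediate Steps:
I(H, L) = 4 (I(H, L) = 5 - 1*1 = 5 - 1 = 4)
X(f, A) = (4 + f)/(-3 + A)
(((6 + 2) + 5) + X(-4, I(-3, -3)))*11520 = (((6 + 2) + 5) + (4 - 4)/(-3 + 4))*11520 = ((8 + 5) + 0/1)*11520 = (13 + 1*0)*11520 = (13 + 0)*11520 = 13*11520 = 149760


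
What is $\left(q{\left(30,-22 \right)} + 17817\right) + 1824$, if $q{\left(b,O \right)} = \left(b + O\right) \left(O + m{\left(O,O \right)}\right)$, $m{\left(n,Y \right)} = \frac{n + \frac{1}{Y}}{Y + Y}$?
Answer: $\frac{2355750}{121} \approx 19469.0$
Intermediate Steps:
$m{\left(n,Y \right)} = \frac{n + \frac{1}{Y}}{2 Y}$
$q{\left(b,O \right)} = \left(O + b\right) \left(O + \frac{1 + O^{2}}{2 O^{2}}\right)$ ($q{\left(b,O \right)} = \left(b + O\right) \left(O + \frac{1 + O O}{2 O^{2}}\right) = \left(O + b\right) \left(O + \frac{1 + O^{2}}{2 O^{2}}\right)$)
$\left(q{\left(30,-22 \right)} + 17817\right) + 1824 = \left(\left(\left(-22\right)^{2} + \frac{1}{2} \left(-22\right) + \frac{1}{2} \cdot 30 + \frac{1}{2 \left(-22\right)} - 660 + \frac{1}{2} \cdot 30 \cdot \frac{1}{484}\right) + 17817\right) + 1824 = \left(\left(484 - 11 + 15 + \frac{1}{2} \left(- \frac{1}{22}\right) - 660 + \frac{1}{2} \cdot 30 \cdot \frac{1}{484}\right) + 17817\right) + 1824 = \left(\left(484 - 11 + 15 - \frac{1}{44} - 660 + \frac{15}{484}\right) + 17817\right) + 1824 = \left(- \frac{20811}{121} + 17817\right) + 1824 = \frac{2135046}{121} + 1824 = \frac{2355750}{121}$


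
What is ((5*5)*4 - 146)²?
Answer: 2116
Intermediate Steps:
((5*5)*4 - 146)² = (25*4 - 146)² = (100 - 146)² = (-46)² = 2116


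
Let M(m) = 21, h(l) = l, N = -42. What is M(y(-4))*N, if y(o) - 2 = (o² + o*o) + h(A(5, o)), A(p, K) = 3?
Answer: -882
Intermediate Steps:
y(o) = 5 + 2*o² (y(o) = 2 + ((o² + o*o) + 3) = 2 + ((o² + o²) + 3) = 2 + (2*o² + 3) = 2 + (3 + 2*o²) = 5 + 2*o²)
M(y(-4))*N = 21*(-42) = -882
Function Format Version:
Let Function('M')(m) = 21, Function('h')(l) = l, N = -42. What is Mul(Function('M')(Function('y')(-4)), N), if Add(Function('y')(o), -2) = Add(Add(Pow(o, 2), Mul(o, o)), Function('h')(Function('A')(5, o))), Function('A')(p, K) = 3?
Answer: -882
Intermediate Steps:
Function('y')(o) = Add(5, Mul(2, Pow(o, 2))) (Function('y')(o) = Add(2, Add(Add(Pow(o, 2), Mul(o, o)), 3)) = Add(2, Add(Add(Pow(o, 2), Pow(o, 2)), 3)) = Add(2, Add(Mul(2, Pow(o, 2)), 3)) = Add(2, Add(3, Mul(2, Pow(o, 2)))) = Add(5, Mul(2, Pow(o, 2))))
Mul(Function('M')(Function('y')(-4)), N) = Mul(21, -42) = -882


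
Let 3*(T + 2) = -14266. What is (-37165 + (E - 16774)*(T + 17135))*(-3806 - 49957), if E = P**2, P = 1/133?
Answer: 197487644261156160/17689 ≈ 1.1164e+13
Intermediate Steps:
T = -14272/3 (T = -2 + (1/3)*(-14266) = -2 - 14266/3 = -14272/3 ≈ -4757.3)
P = 1/133 ≈ 0.0075188
E = 1/17689 (E = (1/133)**2 = 1/17689 ≈ 5.6532e-5)
(-37165 + (E - 16774)*(T + 17135))*(-3806 - 49957) = (-37165 + (1/17689 - 16774)*(-14272/3 + 17135))*(-3806 - 49957) = (-37165 - 296715285/17689*37133/3)*(-53763) = (-37165 - 3672642892635/17689)*(-53763) = -3673300304320/17689*(-53763) = 197487644261156160/17689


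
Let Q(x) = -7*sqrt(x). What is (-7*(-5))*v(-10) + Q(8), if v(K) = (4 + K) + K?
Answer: -560 - 14*sqrt(2) ≈ -579.80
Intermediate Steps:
v(K) = 4 + 2*K
(-7*(-5))*v(-10) + Q(8) = (-7*(-5))*(4 + 2*(-10)) - 14*sqrt(2) = 35*(4 - 20) - 14*sqrt(2) = 35*(-16) - 14*sqrt(2) = -560 - 14*sqrt(2)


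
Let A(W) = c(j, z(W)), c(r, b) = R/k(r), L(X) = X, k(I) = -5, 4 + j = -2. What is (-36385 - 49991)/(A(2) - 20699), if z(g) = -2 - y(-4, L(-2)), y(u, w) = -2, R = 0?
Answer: 86376/20699 ≈ 4.1730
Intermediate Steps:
j = -6 (j = -4 - 2 = -6)
z(g) = 0 (z(g) = -2 - 1*(-2) = -2 + 2 = 0)
c(r, b) = 0 (c(r, b) = 0/(-5) = 0*(-⅕) = 0)
A(W) = 0
(-36385 - 49991)/(A(2) - 20699) = (-36385 - 49991)/(0 - 20699) = -86376/(-20699) = -86376*(-1/20699) = 86376/20699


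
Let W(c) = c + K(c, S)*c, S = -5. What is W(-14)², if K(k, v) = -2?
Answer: 196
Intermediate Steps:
W(c) = -c (W(c) = c - 2*c = -c)
W(-14)² = (-1*(-14))² = 14² = 196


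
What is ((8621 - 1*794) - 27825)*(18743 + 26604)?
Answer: -906849306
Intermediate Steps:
((8621 - 1*794) - 27825)*(18743 + 26604) = ((8621 - 794) - 27825)*45347 = (7827 - 27825)*45347 = -19998*45347 = -906849306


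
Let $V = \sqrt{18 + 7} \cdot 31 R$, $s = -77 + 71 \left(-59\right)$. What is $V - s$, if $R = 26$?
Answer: $8296$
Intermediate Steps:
$s = -4266$ ($s = -77 - 4189 = -4266$)
$V = 4030$ ($V = \sqrt{18 + 7} \cdot 31 \cdot 26 = \sqrt{25} \cdot 31 \cdot 26 = 5 \cdot 31 \cdot 26 = 155 \cdot 26 = 4030$)
$V - s = 4030 - -4266 = 4030 + 4266 = 8296$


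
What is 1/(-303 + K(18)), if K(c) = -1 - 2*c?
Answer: -1/340 ≈ -0.0029412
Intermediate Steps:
1/(-303 + K(18)) = 1/(-303 + (-1 - 2*18)) = 1/(-303 + (-1 - 36)) = 1/(-303 - 37) = 1/(-340) = -1/340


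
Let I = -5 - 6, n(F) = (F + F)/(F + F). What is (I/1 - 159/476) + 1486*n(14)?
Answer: 701941/476 ≈ 1474.7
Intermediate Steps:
n(F) = 1 (n(F) = (2*F)/((2*F)) = (2*F)*(1/(2*F)) = 1)
I = -11 (I = -5 - 2*3 = -5 - 6 = -11)
(I/1 - 159/476) + 1486*n(14) = (-11/1 - 159/476) + 1486*1 = (-11*1 - 159*1/476) + 1486 = (-11 - 159/476) + 1486 = -5395/476 + 1486 = 701941/476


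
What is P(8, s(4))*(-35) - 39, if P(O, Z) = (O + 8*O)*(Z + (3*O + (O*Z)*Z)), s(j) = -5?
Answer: -551919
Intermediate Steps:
P(O, Z) = 9*O*(Z + 3*O + O*Z²) (P(O, Z) = (9*O)*(Z + (3*O + O*Z²)) = (9*O)*(Z + 3*O + O*Z²) = 9*O*(Z + 3*O + O*Z²))
P(8, s(4))*(-35) - 39 = (9*8*(-5 + 3*8 + 8*(-5)²))*(-35) - 39 = (9*8*(-5 + 24 + 8*25))*(-35) - 39 = (9*8*(-5 + 24 + 200))*(-35) - 39 = (9*8*219)*(-35) - 39 = 15768*(-35) - 39 = -551880 - 39 = -551919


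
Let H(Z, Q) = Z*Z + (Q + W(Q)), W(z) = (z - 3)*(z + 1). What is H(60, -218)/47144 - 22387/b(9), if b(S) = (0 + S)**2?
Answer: -1051254269/3818664 ≈ -275.29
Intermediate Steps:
W(z) = (1 + z)*(-3 + z) (W(z) = (-3 + z)*(1 + z) = (1 + z)*(-3 + z))
b(S) = S**2
H(Z, Q) = -3 + Q**2 + Z**2 - Q (H(Z, Q) = Z*Z + (Q + (-3 + Q**2 - 2*Q)) = Z**2 + (-3 + Q**2 - Q) = -3 + Q**2 + Z**2 - Q)
H(60, -218)/47144 - 22387/b(9) = (-3 + (-218)**2 + 60**2 - 1*(-218))/47144 - 22387/(9**2) = (-3 + 47524 + 3600 + 218)*(1/47144) - 22387/81 = 51339*(1/47144) - 22387*1/81 = 51339/47144 - 22387/81 = -1051254269/3818664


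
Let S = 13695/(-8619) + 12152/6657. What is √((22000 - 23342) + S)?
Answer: I*√59268174355851/210171 ≈ 36.63*I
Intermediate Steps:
S = 646213/2732223 (S = 13695*(-1/8619) + 12152*(1/6657) = -4565/2873 + 1736/951 = 646213/2732223 ≈ 0.23652)
√((22000 - 23342) + S) = √((22000 - 23342) + 646213/2732223) = √(-1342 + 646213/2732223) = √(-3665997053/2732223) = I*√59268174355851/210171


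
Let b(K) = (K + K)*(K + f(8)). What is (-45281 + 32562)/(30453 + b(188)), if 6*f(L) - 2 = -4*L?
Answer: -12719/99261 ≈ -0.12814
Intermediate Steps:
f(L) = 1/3 - 2*L/3 (f(L) = 1/3 + (-4*L)/6 = 1/3 - 2*L/3)
b(K) = 2*K*(-5 + K) (b(K) = (K + K)*(K + (1/3 - 2/3*8)) = (2*K)*(K + (1/3 - 16/3)) = (2*K)*(K - 5) = (2*K)*(-5 + K) = 2*K*(-5 + K))
(-45281 + 32562)/(30453 + b(188)) = (-45281 + 32562)/(30453 + 2*188*(-5 + 188)) = -12719/(30453 + 2*188*183) = -12719/(30453 + 68808) = -12719/99261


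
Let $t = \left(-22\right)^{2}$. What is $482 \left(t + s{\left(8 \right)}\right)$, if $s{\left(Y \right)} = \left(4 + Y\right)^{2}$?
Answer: $302696$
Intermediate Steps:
$t = 484$
$482 \left(t + s{\left(8 \right)}\right) = 482 \left(484 + \left(4 + 8\right)^{2}\right) = 482 \left(484 + 12^{2}\right) = 482 \left(484 + 144\right) = 482 \cdot 628 = 302696$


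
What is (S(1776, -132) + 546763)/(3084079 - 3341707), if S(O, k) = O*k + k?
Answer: -312199/257628 ≈ -1.2118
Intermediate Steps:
S(O, k) = k + O*k
(S(1776, -132) + 546763)/(3084079 - 3341707) = (-132*(1 + 1776) + 546763)/(3084079 - 3341707) = (-132*1777 + 546763)/(-257628) = (-234564 + 546763)*(-1/257628) = 312199*(-1/257628) = -312199/257628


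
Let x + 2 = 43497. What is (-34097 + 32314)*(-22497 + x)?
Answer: -37439434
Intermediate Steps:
x = 43495 (x = -2 + 43497 = 43495)
(-34097 + 32314)*(-22497 + x) = (-34097 + 32314)*(-22497 + 43495) = -1783*20998 = -37439434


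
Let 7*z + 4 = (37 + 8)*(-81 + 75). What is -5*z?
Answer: 1370/7 ≈ 195.71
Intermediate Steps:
z = -274/7 (z = -4/7 + ((37 + 8)*(-81 + 75))/7 = -4/7 + (45*(-6))/7 = -4/7 + (1/7)*(-270) = -4/7 - 270/7 = -274/7 ≈ -39.143)
-5*z = -5*(-274/7) = 1370/7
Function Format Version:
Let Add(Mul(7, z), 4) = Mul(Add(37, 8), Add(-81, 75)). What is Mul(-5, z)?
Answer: Rational(1370, 7) ≈ 195.71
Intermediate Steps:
z = Rational(-274, 7) (z = Add(Rational(-4, 7), Mul(Rational(1, 7), Mul(Add(37, 8), Add(-81, 75)))) = Add(Rational(-4, 7), Mul(Rational(1, 7), Mul(45, -6))) = Add(Rational(-4, 7), Mul(Rational(1, 7), -270)) = Add(Rational(-4, 7), Rational(-270, 7)) = Rational(-274, 7) ≈ -39.143)
Mul(-5, z) = Mul(-5, Rational(-274, 7)) = Rational(1370, 7)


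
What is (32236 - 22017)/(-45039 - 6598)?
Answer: -10219/51637 ≈ -0.19790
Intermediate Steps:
(32236 - 22017)/(-45039 - 6598) = 10219/(-51637) = 10219*(-1/51637) = -10219/51637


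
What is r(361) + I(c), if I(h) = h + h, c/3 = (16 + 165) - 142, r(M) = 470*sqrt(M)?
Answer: 9164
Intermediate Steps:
c = 117 (c = 3*((16 + 165) - 142) = 3*(181 - 142) = 3*39 = 117)
I(h) = 2*h
r(361) + I(c) = 470*sqrt(361) + 2*117 = 470*19 + 234 = 8930 + 234 = 9164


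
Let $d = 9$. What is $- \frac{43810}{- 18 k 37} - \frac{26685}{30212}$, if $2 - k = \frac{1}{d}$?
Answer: $\frac{645008995}{19003348} \approx 33.942$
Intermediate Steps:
$k = \frac{17}{9}$ ($k = 2 - \frac{1}{9} = \frac{17}{9} \approx 1.8889$)
$- \frac{43810}{- 18 k 37} - \frac{26685}{30212} = - \frac{43810}{\left(-18\right) \frac{17}{9} \cdot 37} - \frac{26685}{30212} = - \frac{43810}{\left(-34\right) 37} - \frac{26685}{30212} = - \frac{43810}{-1258} - \frac{26685}{30212} = \left(-43810\right) \left(- \frac{1}{1258}\right) - \frac{26685}{30212} = \frac{21905}{629} - \frac{26685}{30212} = \frac{645008995}{19003348}$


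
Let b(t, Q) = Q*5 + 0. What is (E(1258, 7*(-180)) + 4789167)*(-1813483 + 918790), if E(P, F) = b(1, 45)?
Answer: -4285035496656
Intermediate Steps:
b(t, Q) = 5*Q (b(t, Q) = 5*Q + 0 = 5*Q)
E(P, F) = 225 (E(P, F) = 5*45 = 225)
(E(1258, 7*(-180)) + 4789167)*(-1813483 + 918790) = (225 + 4789167)*(-1813483 + 918790) = 4789392*(-894693) = -4285035496656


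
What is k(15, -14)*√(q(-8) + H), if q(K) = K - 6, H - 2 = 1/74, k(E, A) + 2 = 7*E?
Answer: 103*I*√65638/74 ≈ 356.6*I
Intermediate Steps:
k(E, A) = -2 + 7*E
H = 149/74 (H = 2 + 1/74 = 149/74 ≈ 2.0135)
q(K) = -6 + K
k(15, -14)*√(q(-8) + H) = (-2 + 7*15)*√((-6 - 8) + 149/74) = (-2 + 105)*√(-14 + 149/74) = 103*√(-887/74) = 103*(I*√65638/74) = 103*I*√65638/74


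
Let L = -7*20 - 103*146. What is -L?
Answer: 15178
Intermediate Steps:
L = -15178 (L = -140 - 15038 = -15178)
-L = -1*(-15178) = 15178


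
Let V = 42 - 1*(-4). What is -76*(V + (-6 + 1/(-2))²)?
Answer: -6707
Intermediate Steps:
V = 46 (V = 42 + 4 = 46)
-76*(V + (-6 + 1/(-2))²) = -76*(46 + (-6 + 1/(-2))²) = -76*(46 + (-6 + 1*(-½))²) = -76*(46 + (-6 - ½)²) = -76*(46 + (-13/2)²) = -76*(46 + 169/4) = -76*353/4 = -6707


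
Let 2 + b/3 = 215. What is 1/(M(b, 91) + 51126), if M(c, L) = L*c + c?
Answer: 1/109914 ≈ 9.0980e-6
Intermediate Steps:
b = 639 (b = -6 + 3*215 = -6 + 645 = 639)
M(c, L) = c + L*c
1/(M(b, 91) + 51126) = 1/(639*(1 + 91) + 51126) = 1/(639*92 + 51126) = 1/(58788 + 51126) = 1/109914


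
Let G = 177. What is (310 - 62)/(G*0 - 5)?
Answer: -248/5 ≈ -49.600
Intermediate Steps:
(310 - 62)/(G*0 - 5) = (310 - 62)/(177*0 - 5) = 248/(0 - 5) = 248/(-5) = 248*(-⅕) = -248/5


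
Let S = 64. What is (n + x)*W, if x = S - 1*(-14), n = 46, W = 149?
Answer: 18476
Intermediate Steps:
x = 78 (x = 64 - 1*(-14) = 64 + 14 = 78)
(n + x)*W = (46 + 78)*149 = 124*149 = 18476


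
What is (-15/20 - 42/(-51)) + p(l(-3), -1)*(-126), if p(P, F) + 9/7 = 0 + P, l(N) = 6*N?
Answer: 165245/68 ≈ 2430.1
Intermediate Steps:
p(P, F) = -9/7 + P (p(P, F) = -9/7 + (0 + P) = -9/7 + P)
(-15/20 - 42/(-51)) + p(l(-3), -1)*(-126) = (-15/20 - 42/(-51)) + (-9/7 + 6*(-3))*(-126) = (-15*1/20 - 42*(-1/51)) + (-9/7 - 18)*(-126) = (-¾ + 14/17) - 135/7*(-126) = 5/68 + 2430 = 165245/68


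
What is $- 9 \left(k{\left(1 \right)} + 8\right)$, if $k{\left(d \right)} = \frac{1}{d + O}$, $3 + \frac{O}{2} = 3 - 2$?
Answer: $-69$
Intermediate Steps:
$O = -4$ ($O = -6 + 2 \left(3 - 2\right) = -6 + 2 \cdot 1 = -6 + 2 = -4$)
$k{\left(d \right)} = \frac{1}{-4 + d}$ ($k{\left(d \right)} = \frac{1}{d - 4} = \frac{1}{-4 + d}$)
$- 9 \left(k{\left(1 \right)} + 8\right) = - 9 \left(\frac{1}{-4 + 1} + 8\right) = - 9 \left(\frac{1}{-3} + 8\right) = - 9 \left(- \frac{1}{3} + 8\right) = \left(-9\right) \frac{23}{3} = -69$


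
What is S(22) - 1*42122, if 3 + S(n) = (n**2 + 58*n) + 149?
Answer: -40216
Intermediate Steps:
S(n) = 146 + n**2 + 58*n (S(n) = -3 + ((n**2 + 58*n) + 149) = -3 + (149 + n**2 + 58*n) = 146 + n**2 + 58*n)
S(22) - 1*42122 = (146 + 22**2 + 58*22) - 1*42122 = (146 + 484 + 1276) - 42122 = 1906 - 42122 = -40216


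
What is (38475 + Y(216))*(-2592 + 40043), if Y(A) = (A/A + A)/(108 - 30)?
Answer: 112400450417/78 ≈ 1.4410e+9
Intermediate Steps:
Y(A) = 1/78 + A/78 (Y(A) = (1 + A)/78 = (1 + A)*(1/78) = 1/78 + A/78)
(38475 + Y(216))*(-2592 + 40043) = (38475 + (1/78 + (1/78)*216))*(-2592 + 40043) = (38475 + (1/78 + 36/13))*37451 = (38475 + 217/78)*37451 = (3001267/78)*37451 = 112400450417/78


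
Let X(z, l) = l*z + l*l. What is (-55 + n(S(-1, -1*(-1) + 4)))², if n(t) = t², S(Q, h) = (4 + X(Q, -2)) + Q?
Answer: 676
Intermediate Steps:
X(z, l) = l² + l*z (X(z, l) = l*z + l² = l² + l*z)
S(Q, h) = 8 - Q (S(Q, h) = (4 - 2*(-2 + Q)) + Q = (4 + (4 - 2*Q)) + Q = (8 - 2*Q) + Q = 8 - Q)
(-55 + n(S(-1, -1*(-1) + 4)))² = (-55 + (8 - 1*(-1))²)² = (-55 + (8 + 1)²)² = (-55 + 9²)² = (-55 + 81)² = 26² = 676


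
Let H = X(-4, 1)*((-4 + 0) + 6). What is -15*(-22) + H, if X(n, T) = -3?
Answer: 324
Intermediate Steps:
H = -6 (H = -3*((-4 + 0) + 6) = -3*(-4 + 6) = -3*2 = -6)
-15*(-22) + H = -15*(-22) - 6 = 330 - 6 = 324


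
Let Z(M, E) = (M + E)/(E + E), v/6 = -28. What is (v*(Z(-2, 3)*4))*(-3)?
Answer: 336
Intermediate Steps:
v = -168 (v = 6*(-28) = -168)
Z(M, E) = (E + M)/(2*E) (Z(M, E) = (E + M)/((2*E)) = (E + M)*(1/(2*E)) = (E + M)/(2*E))
(v*(Z(-2, 3)*4))*(-3) = -168*(½)*(3 - 2)/3*4*(-3) = -168*(½)*(⅓)*1*4*(-3) = -28*4*(-3) = -168*⅔*(-3) = -112*(-3) = 336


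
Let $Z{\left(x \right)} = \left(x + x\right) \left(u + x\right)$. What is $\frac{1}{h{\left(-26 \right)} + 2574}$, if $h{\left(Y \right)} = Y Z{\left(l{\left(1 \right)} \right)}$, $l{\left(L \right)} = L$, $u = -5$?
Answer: $\frac{1}{2782} \approx 0.00035945$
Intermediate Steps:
$Z{\left(x \right)} = 2 x \left(-5 + x\right)$ ($Z{\left(x \right)} = \left(x + x\right) \left(-5 + x\right) = 2 x \left(-5 + x\right)$)
$h{\left(Y \right)} = - 8 Y$ ($h{\left(Y \right)} = Y 2 \cdot 1 \left(-5 + 1\right) = Y 2 \cdot 1 \left(-4\right) = Y \left(-8\right) = - 8 Y$)
$\frac{1}{h{\left(-26 \right)} + 2574} = \frac{1}{\left(-8\right) \left(-26\right) + 2574} = \frac{1}{208 + 2574} = \frac{1}{2782}$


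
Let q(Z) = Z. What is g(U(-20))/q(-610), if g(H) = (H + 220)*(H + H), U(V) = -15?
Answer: 615/61 ≈ 10.082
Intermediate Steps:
g(H) = 2*H*(220 + H) (g(H) = (220 + H)*(2*H) = 2*H*(220 + H))
g(U(-20))/q(-610) = (2*(-15)*(220 - 15))/(-610) = (2*(-15)*205)*(-1/610) = -6150*(-1/610) = 615/61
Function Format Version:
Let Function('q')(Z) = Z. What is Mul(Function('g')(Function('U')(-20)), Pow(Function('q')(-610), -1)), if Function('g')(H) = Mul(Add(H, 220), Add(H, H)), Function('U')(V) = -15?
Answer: Rational(615, 61) ≈ 10.082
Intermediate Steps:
Function('g')(H) = Mul(2, H, Add(220, H)) (Function('g')(H) = Mul(Add(220, H), Mul(2, H)) = Mul(2, H, Add(220, H)))
Mul(Function('g')(Function('U')(-20)), Pow(Function('q')(-610), -1)) = Mul(Mul(2, -15, Add(220, -15)), Pow(-610, -1)) = Mul(Mul(2, -15, 205), Rational(-1, 610)) = Mul(-6150, Rational(-1, 610)) = Rational(615, 61)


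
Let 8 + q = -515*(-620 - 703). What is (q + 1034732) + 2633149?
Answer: 4349218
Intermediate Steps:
q = 681337 (q = -8 - 515*(-620 - 703) = -8 - 515*(-1323) = -8 + 681345 = 681337)
(q + 1034732) + 2633149 = (681337 + 1034732) + 2633149 = 1716069 + 2633149 = 4349218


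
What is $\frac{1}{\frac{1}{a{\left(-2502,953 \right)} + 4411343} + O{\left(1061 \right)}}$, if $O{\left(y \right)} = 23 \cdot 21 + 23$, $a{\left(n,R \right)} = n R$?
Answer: $\frac{2026937}{1025630123} \approx 0.0019763$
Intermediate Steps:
$a{\left(n,R \right)} = R n$
$O{\left(y \right)} = 506$ ($O{\left(y \right)} = 483 + 23 = 506$)
$\frac{1}{\frac{1}{a{\left(-2502,953 \right)} + 4411343} + O{\left(1061 \right)}} = \frac{1}{\frac{1}{953 \left(-2502\right) + 4411343} + 506} = \frac{1}{\frac{1}{-2384406 + 4411343} + 506} = \frac{1}{\frac{1}{2026937} + 506} = \frac{1}{\frac{1025630123}{2026937}} = \frac{2026937}{1025630123}$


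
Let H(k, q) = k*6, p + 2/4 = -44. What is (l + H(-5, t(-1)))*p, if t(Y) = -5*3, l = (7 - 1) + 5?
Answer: 1691/2 ≈ 845.50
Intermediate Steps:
p = -89/2 (p = -½ - 44 = -89/2 ≈ -44.500)
l = 11 (l = 6 + 5 = 11)
t(Y) = -15
H(k, q) = 6*k
(l + H(-5, t(-1)))*p = (11 + 6*(-5))*(-89/2) = (11 - 30)*(-89/2) = -19*(-89/2) = 1691/2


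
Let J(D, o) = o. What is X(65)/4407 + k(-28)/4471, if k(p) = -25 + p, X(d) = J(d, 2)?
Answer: -224629/19703697 ≈ -0.011400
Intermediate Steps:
X(d) = 2
X(65)/4407 + k(-28)/4471 = 2/4407 + (-25 - 28)/4471 = 2*(1/4407) - 53*1/4471 = 2/4407 - 53/4471 = -224629/19703697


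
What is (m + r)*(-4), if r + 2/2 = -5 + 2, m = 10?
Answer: -24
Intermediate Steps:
r = -4 (r = -1 + (-5 + 2) = -1 - 3 = -4)
(m + r)*(-4) = (10 - 4)*(-4) = 6*(-4) = -24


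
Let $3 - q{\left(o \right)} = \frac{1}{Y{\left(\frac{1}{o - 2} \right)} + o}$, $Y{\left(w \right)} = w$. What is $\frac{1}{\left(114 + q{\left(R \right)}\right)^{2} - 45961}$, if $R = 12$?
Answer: $- \frac{14641}{472777392} \approx -3.0968 \cdot 10^{-5}$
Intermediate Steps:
$q{\left(o \right)} = 3 - \frac{1}{o + \frac{1}{-2 + o}}$ ($q{\left(o \right)} = 3 - \frac{1}{\frac{1}{o - 2} + o} = 3 - \frac{1}{\frac{1}{-2 + o} + o} = 3 - \frac{1}{o + \frac{1}{-2 + o}}$)
$\frac{1}{\left(114 + q{\left(R \right)}\right)^{2} - 45961} = \frac{1}{\left(114 + \frac{3 + \left(-1 + 3 \cdot 12\right) \left(-2 + 12\right)}{1 + 12 \left(-2 + 12\right)}\right)^{2} - 45961} = \frac{1}{\left(114 + \frac{3 + \left(-1 + 36\right) 10}{1 + 12 \cdot 10}\right)^{2} - 45961} = \frac{1}{\left(114 + \frac{3 + 35 \cdot 10}{1 + 120}\right)^{2} - 45961} = \frac{1}{\left(114 + \frac{3 + 350}{121}\right)^{2} - 45961} = \frac{1}{\left(114 + \frac{1}{121} \cdot 353\right)^{2} - 45961} = \frac{1}{\left(114 + \frac{353}{121}\right)^{2} - 45961} = \frac{1}{\left(\frac{14147}{121}\right)^{2} - 45961} = \frac{1}{\frac{200137609}{14641} - 45961} = \frac{1}{- \frac{472777392}{14641}} = - \frac{14641}{472777392}$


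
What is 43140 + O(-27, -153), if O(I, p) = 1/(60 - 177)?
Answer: 5047379/117 ≈ 43140.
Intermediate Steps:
O(I, p) = -1/117 (O(I, p) = 1/(-117) = -1/117)
43140 + O(-27, -153) = 43140 - 1/117 = 5047379/117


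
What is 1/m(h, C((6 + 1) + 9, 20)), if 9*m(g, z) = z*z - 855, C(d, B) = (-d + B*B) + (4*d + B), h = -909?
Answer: 1/24241 ≈ 4.1252e-5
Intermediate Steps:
C(d, B) = B + B**2 + 3*d (C(d, B) = (-d + B**2) + (B + 4*d) = (B**2 - d) + (B + 4*d) = B + B**2 + 3*d)
m(g, z) = -95 + z**2/9 (m(g, z) = (z*z - 855)/9 = (z**2 - 855)/9 = (-855 + z**2)/9 = -95 + z**2/9)
1/m(h, C((6 + 1) + 9, 20)) = 1/(-95 + (20 + 20**2 + 3*((6 + 1) + 9))**2/9) = 1/(-95 + (20 + 400 + 3*(7 + 9))**2/9) = 1/(-95 + (20 + 400 + 3*16)**2/9) = 1/(-95 + (20 + 400 + 48)**2/9) = 1/(-95 + (1/9)*468**2) = 1/(-95 + (1/9)*219024) = 1/(-95 + 24336) = 1/24241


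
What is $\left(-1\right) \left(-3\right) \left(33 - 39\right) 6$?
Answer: $-108$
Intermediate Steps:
$\left(-1\right) \left(-3\right) \left(33 - 39\right) 6 = 3 \left(-6\right) 6 = \left(-18\right) 6 = -108$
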